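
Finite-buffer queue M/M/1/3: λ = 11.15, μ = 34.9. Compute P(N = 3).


ρ = λ/μ = 11.15/34.9 = 0.3195
P_K = (1−ρ)ρ^K/(1−ρ^(K+1)) = (0.6805·0.032610)/(1 − 0.010418)
= 0.022191/0.989582 = 0.022425

Final: 0.022425


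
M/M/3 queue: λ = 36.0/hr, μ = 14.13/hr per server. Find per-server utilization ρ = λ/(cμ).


ρ = λ/(cμ) = 36.0/(3·14.13) = 36.0/42.39 = 0.8493

Final: 0.8493


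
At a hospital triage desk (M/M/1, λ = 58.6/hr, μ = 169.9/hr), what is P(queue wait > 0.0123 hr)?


ρ = 58.6/169.9 = 0.3449
P(Wq > t) = ρ·e^{−(μ−λ)t} = 0.3449·e^{−1.3690}
= 0.3449·0.254364 = 0.087732

Final: 0.087732


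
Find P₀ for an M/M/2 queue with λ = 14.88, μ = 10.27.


a = λ/μ = 14.88/10.27 = 1.4489; ρ = a/c = 0.7244
Σ_{k=0}^{1} a^k/k! (terms k=0..1) = 1.00000 + 1.44888 = 2.44888
Tail: a^2/(2!(1−ρ)) = 2.09925/(2·0.2756) = 3.80907
P₀ = 1/(2.44888 + 3.80907) = 1/6.25795 = 0.159797

Final: 0.159797


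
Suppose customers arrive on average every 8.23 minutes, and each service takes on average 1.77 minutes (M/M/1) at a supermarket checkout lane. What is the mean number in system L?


λ = 60/8.23 = 7.2904 /hr
μ = 60/1.77 = 33.8983 /hr
ρ = λ/μ = 7.2904/33.8983 = 0.2151
L = ρ/(1−ρ) = 0.2151/0.7849 = 0.2740

Final: 0.2740


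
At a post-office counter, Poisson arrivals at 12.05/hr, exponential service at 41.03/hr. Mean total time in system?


W = 1/(μ−λ) = 1/(41.03 − 12.05) = 1/28.98 = 0.03451 hr

Final: 0.03451 hr


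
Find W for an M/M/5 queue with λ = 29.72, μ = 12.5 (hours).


a = 2.3776; ρ = 0.4755; P₀ = 0.091051
Lq = P₀·a^c·ρ/(c!(1−ρ)²) = 0.09966
Wq = Lq/λ = 0.09966/29.72 = 0.003353 hr
W = Wq + 1/μ = 0.003353 + 0.08000 = 0.08335 hr

Final: 0.08335 hr


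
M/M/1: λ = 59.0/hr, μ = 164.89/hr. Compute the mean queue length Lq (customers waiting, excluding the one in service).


ρ = 59.0/164.89 = 0.3578
Lq = ρ²/(1−ρ) = 0.1280/0.6422 = 0.1994

Final: 0.1994


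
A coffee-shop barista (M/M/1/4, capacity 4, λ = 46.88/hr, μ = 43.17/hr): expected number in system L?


ρ = 46.88/43.17 = 1.0859
L = ρ[1 − (K+1)ρ^K + Kρ^(K+1)] / [(1−ρ)(1−ρ^(K+1))]
Numerator: 1.0859·(1 − 5·1.390664 + 4·1.510177) = 0.094897
Denominator: (-0.08594)·(-0.510177) = 0.043844
L = 0.094897/0.043844 = 2.1644

Final: 2.1644


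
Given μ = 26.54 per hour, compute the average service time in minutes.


Mean service time = 1/μ = 1/26.54 hour = 0.03768 hour
In minutes: 0.03768 × 60 = 2.2607 min

Final: 2.2607 min


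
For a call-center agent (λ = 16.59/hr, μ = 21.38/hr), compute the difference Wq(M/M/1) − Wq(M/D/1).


ρ = 16.59/21.38 = 0.7760
Wq(M/M/1) = ρ/(μ−λ) = 0.7760/4.79 = 0.16200 hr
Wq(M/D/1) = ρ/(2(μ−λ)) = 0.08100 hr
Savings = 0.16200 − 0.08100 = 0.08100 hr

Final: 0.08100 hr


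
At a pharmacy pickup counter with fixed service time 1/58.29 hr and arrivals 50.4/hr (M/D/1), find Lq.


ρ = 50.4/58.29 = 0.8646
M/D/1: Lq = ρ²/(2(1−ρ)) = 0.7476/(2·0.1354) = 2.76160

Final: 2.76160


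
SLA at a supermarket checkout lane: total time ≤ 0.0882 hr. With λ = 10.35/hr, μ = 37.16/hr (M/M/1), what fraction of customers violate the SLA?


W ~ Exponential(μ−λ) for M/M/1.
μ − λ = 37.16 − 10.35 = 26.8100
P(W > t) = e^{−(μ−λ)t} = e^{−2.3646} = 0.093983

Final: 0.093983


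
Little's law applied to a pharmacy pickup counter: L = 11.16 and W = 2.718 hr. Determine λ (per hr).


λ = L/W = 11.16/2.718 = 4.1060 /hr

Final: 4.1060 /hr


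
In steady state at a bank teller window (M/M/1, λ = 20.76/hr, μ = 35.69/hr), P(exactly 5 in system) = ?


ρ = 20.76/35.69 = 0.5817
P_n = (1−ρ)·ρ^n = (1 − 0.5817)·0.5817^5 = 0.4183·0.066589 = 0.027856

Final: 0.027856


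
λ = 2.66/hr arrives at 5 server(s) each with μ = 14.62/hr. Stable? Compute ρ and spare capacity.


Total capacity cμ = 5·14.62 = 73.10/hr
ρ = λ/(cμ) = 2.66/73.10 = 0.03639
Stable ⇔ ρ < 1: YES
Spare capacity = cμ − λ = 73.10 − 2.66 = 70.44/hr

Final: ρ = 0.03639; stable; margin = 70.44/hr


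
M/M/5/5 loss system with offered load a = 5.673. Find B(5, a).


B(c,a) = (a^c/c!) / Σ_{k=0}^{c} a^k/k!
a^5/5! = 48.964652
Σ terms (k=0..5): 1.00000 + 5.67300 + 16.09146 + 30.42896 + 43.15587 + 48.96465 = 145.313947
B = 48.964652/145.313947 = 0.336958

Final: 0.336958


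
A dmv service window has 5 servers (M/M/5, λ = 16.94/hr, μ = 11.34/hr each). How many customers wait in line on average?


a = λ/μ = 1.4938; ρ = a/5 = 0.2988
P₀ = 0.224162
Lq = P₀·a^c·ρ / (c!·(1−ρ)²) = 0.224162·7.43878·0.2988/(120·0.49173)
= 0.008443

Final: 0.008443


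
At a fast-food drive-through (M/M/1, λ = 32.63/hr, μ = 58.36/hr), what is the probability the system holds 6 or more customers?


ρ = 32.63/58.36 = 0.5591
P(N ≥ n) = ρ^n = 0.5591^6 = 0.030550

Final: 0.030550


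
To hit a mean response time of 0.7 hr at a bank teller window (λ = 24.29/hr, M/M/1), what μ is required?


W = 1/(μ−λ) ⇒ μ − λ = 1/W = 1/0.7 = 1.4286
μ = λ + 1/W = 24.29 + 1.4286 = 25.7186 per hr

Final: 25.7186 /hr


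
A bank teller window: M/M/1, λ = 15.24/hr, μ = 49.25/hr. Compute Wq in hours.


ρ = 15.24/49.25 = 0.3094
Wq = ρ/(μ−λ) = 0.3094/(49.25 − 15.24) = 0.3094/34.01 = 0.009099 hr

Final: 0.009099 hr


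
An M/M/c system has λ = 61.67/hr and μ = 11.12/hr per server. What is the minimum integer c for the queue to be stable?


Stability requires cμ > λ ⇔ c > λ/μ.
λ/μ = 61.67/11.12 = 5.5459
Minimum integer c = ⌊5.5459⌋ + 1 = 6
Check: 6·11.12 = 66.72 > 61.67, while 5·11.12 = 55.60 ≤ 61.67

Final: 6 servers


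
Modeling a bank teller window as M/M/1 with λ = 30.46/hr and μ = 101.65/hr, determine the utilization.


ρ = λ/μ = 30.46/101.65 = 0.2997

Final: 0.2997


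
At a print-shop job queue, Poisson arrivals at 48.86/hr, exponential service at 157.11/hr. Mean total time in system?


W = 1/(μ−λ) = 1/(157.11 − 48.86) = 1/108.25 = 0.009238 hr

Final: 0.009238 hr


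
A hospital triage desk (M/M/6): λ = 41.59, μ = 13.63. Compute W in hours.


a = 3.0514; ρ = 0.5086; P₀ = 0.046426
Lq = P₀·a^c·ρ/(c!(1−ρ)²) = 0.10960
Wq = Lq/λ = 0.10960/41.59 = 0.002635 hr
W = Wq + 1/μ = 0.002635 + 0.07337 = 0.07600 hr

Final: 0.07600 hr


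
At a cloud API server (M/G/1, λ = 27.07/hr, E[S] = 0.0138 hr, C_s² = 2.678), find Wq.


ρ = λ·E[S] = 27.07·0.0138 = 0.3736
E[S²] = E[S]²(1+C_s²) = 0.0138²·(1+2.678) = 0.0007004
Wq = λ·E[S²]/(2(1−ρ)) = 27.07·0.0007004/(2·0.6264) = 0.01513 hr

Final: 0.01513 hr


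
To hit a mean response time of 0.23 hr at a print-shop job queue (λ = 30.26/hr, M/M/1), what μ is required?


W = 1/(μ−λ) ⇒ μ − λ = 1/W = 1/0.23 = 4.3478
μ = λ + 1/W = 30.26 + 4.3478 = 34.6078 per hr

Final: 34.6078 /hr


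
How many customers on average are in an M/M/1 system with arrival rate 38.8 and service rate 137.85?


ρ = λ/μ = 38.8/137.85 = 0.2815
L = ρ/(1−ρ) = 0.2815/(1 − 0.2815) = 0.2815/0.7185 = 0.3917

Final: 0.3917


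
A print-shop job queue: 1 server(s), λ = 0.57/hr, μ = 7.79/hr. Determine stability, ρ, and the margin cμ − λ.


Total capacity cμ = 1·7.79 = 7.79/hr
ρ = λ/(cμ) = 0.57/7.79 = 0.07317
Stable ⇔ ρ < 1: YES
Spare capacity = cμ − λ = 7.79 − 0.57 = 7.22/hr

Final: ρ = 0.07317; stable; margin = 7.22/hr


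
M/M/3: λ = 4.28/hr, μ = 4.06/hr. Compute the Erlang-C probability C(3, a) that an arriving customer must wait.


a = λ/μ = 1.0542; ρ = a/3 = 0.3514
P₀ = 0.343539 (from M/M/c formula)
C(c,a) = [a^c/(c!(1−ρ))]·P₀ = [1.17153/(6·0.6486)]·0.343539
= 0.30104·0.343539 = 0.103418

Final: 0.103418


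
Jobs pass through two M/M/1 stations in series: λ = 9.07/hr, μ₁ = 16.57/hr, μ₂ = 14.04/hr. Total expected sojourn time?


Each node sees arrival rate λ = 9.07/hr (tandem ⇒ throughput preserved).
W₁ = 1/(μ₁−λ) = 1/(16.57−9.07) = 0.13333 hr
W₂ = 1/(μ₂−λ) = 1/(14.04−9.07) = 0.20121 hr
W_total = W₁ + W₂ = 0.13333 + 0.20121 = 0.33454 hr

Final: 0.33454 hr


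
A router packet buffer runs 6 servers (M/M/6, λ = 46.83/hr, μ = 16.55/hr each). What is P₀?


a = λ/μ = 46.83/16.55 = 2.8296; ρ = a/c = 0.4716
Σ_{k=0}^{5} a^k/k! (terms k=0..5) = 1.00000 + 2.82961 + 4.00334 + 3.77596 + 2.67112 + 1.51164 = 15.79167
Tail: a^6/(6!(1−ρ)) = 513.28309/(720·0.5284) = 1.34916
P₀ = 1/(15.79167 + 1.34916) = 1/17.14083 = 0.058340

Final: 0.058340


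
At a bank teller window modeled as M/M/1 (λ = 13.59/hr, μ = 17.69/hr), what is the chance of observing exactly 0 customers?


ρ = 13.59/17.69 = 0.7682
P_n = (1−ρ)·ρ^n = (1 − 0.7682)·0.7682^0 = 0.2318·1.000000 = 0.231769

Final: 0.231769


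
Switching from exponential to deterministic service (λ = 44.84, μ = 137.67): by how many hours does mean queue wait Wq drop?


ρ = 44.84/137.67 = 0.3257
Wq(M/M/1) = ρ/(μ−λ) = 0.3257/92.83 = 0.003509 hr
Wq(M/D/1) = ρ/(2(μ−λ)) = 0.001754 hr
Savings = 0.003509 − 0.001754 = 0.001754 hr

Final: 0.001754 hr


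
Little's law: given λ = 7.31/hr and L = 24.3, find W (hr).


W = L/λ = 24.3/7.31 = 3.3242 hr

Final: 3.3242 hr


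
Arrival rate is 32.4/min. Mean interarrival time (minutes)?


Mean interarrival time = 1/λ = 1/32.4 minute = 0.03086 minute
In minutes: 0.03086 × 1 = 0.03086 min

Final: 0.03086 min


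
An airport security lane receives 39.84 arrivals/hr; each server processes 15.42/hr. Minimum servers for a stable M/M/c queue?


Stability requires cμ > λ ⇔ c > λ/μ.
λ/μ = 39.84/15.42 = 2.5837
Minimum integer c = ⌊2.5837⌋ + 1 = 3
Check: 3·15.42 = 46.26 > 39.84, while 2·15.42 = 30.84 ≤ 39.84

Final: 3 servers


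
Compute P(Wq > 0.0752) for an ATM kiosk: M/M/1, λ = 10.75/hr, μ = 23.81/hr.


ρ = 10.75/23.81 = 0.4515
P(Wq > t) = ρ·e^{−(μ−λ)t} = 0.4515·e^{−0.9821}
= 0.4515·0.374519 = 0.169092

Final: 0.169092


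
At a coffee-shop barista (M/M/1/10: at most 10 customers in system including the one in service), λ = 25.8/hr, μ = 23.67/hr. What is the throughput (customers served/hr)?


ρ = 1.0900; P_K = (1−ρ)ρ^10/(1−ρ^11) = 0.134807
λ_eff = λ(1 − P_K) = 25.8·(1 − 0.134807) = 25.8·0.865193 = 22.3220 /hr

Final: 22.3220 /hr


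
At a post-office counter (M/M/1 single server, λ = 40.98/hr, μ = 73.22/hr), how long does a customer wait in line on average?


ρ = 40.98/73.22 = 0.5597
Wq = ρ/(μ−λ) = 0.5597/(73.22 − 40.98) = 0.5597/32.24 = 0.01736 hr

Final: 0.01736 hr


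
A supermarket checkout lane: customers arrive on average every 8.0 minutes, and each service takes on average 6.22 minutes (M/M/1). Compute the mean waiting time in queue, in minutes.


λ = 60/8.0 = 7.5000 /hr
μ = 60/6.22 = 9.6463 /hr
ρ = λ/μ = 7.5000/9.6463 = 0.7775
Wq = ρ/(μ−λ) = 0.7775/(9.6463−7.5000) = 0.36225 hr
In minutes: 0.36225·60 = 21.735 min

Final: 21.735 min


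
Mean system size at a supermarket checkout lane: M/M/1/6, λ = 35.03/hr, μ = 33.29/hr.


ρ = 35.03/33.29 = 1.0523
L = ρ[1 − (K+1)ρ^K + Kρ^(K+1)] / [(1−ρ)(1−ρ^(K+1))]
Numerator: 1.0523·(1 − 7·1.357557 + 6·1.428514) = 0.071747
Denominator: (-0.05227)·(-0.428514) = 0.022398
L = 0.071747/0.022398 = 3.2034

Final: 3.2034


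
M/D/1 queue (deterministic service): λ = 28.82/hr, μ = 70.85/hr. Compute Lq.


ρ = 28.82/70.85 = 0.4068
M/D/1: Lq = ρ²/(2(1−ρ)) = 0.1655/(2·0.5932) = 0.13946

Final: 0.13946


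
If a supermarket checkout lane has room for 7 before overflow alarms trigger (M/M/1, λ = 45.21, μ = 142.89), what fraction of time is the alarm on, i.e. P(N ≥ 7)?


ρ = 45.21/142.89 = 0.3164
P(N ≥ n) = ρ^n = 0.3164^7 = 0.0003174

Final: 0.0003174


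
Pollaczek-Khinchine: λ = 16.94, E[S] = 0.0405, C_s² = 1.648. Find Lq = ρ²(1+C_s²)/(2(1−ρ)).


ρ = λ·E[S] = 16.94·0.0405 = 0.6861
Lq = ρ²(1+C_s²)/(2(1−ρ)) = 0.4707·(1+1.648)/(2·0.3139)
= 0.4707·2.6480/0.6279 = 1.98514

Final: 1.98514


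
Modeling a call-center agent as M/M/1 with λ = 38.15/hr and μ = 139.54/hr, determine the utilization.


ρ = λ/μ = 38.15/139.54 = 0.2734

Final: 0.2734


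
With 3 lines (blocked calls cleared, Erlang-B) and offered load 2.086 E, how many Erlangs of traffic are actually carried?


B(3,2.086) = 0.223312 (Erlang-B)
Carried load = a(1 − B) = 2.086·(1 − 0.223312) = 2.086·0.776688 = 1.6202 E

Final: 1.6202 Erlangs


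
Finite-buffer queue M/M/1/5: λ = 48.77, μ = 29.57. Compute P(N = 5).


ρ = λ/μ = 48.77/29.57 = 1.6493
P_K = (1−ρ)ρ^K/(1−ρ^(K+1)) = (-0.6493·12.204139)/(1 − 20.128369)
= -7.924230/-19.128369 = 0.414266

Final: 0.414266


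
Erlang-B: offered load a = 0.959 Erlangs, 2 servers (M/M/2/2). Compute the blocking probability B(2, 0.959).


B(c,a) = (a^c/c!) / Σ_{k=0}^{c} a^k/k!
a^2/2! = 0.459840
Σ terms (k=0..2): 1.00000 + 0.95900 + 0.45984 = 2.418840
B = 0.459840/2.418840 = 0.190108

Final: 0.190108


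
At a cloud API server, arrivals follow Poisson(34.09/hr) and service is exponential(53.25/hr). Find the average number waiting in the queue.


ρ = 34.09/53.25 = 0.6402
Lq = ρ²/(1−ρ) = 0.4098/0.3598 = 1.1390

Final: 1.1390


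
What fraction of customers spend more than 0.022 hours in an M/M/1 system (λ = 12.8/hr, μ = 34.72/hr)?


W ~ Exponential(μ−λ) for M/M/1.
μ − λ = 34.72 − 12.8 = 21.9200
P(W > t) = e^{−(μ−λ)t} = e^{−0.4822} = 0.617399

Final: 0.617399


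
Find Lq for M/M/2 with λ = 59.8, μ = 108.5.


a = λ/μ = 0.5512; ρ = a/2 = 0.2756
P₀ = 0.567919
Lq = P₀·a^c·ρ / (c!·(1−ρ)²) = 0.567919·0.30377·0.2756/(2·0.52479)
= 0.04530

Final: 0.04530


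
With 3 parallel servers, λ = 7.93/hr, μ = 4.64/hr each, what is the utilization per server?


ρ = λ/(cμ) = 7.93/(3·4.64) = 7.93/13.92 = 0.5697

Final: 0.5697


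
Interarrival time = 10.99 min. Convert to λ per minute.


λ = 1/(interarrival time) in consistent units.
1 minute = 1 min, so λ = 1/10.99 = 0.09099 per minute

Final: 0.09099 /min


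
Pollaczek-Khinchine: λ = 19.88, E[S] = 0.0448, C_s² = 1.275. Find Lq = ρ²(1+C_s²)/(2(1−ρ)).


ρ = λ·E[S] = 19.88·0.0448 = 0.8906
Lq = ρ²(1+C_s²)/(2(1−ρ)) = 0.7932·(1+1.275)/(2·0.1094)
= 0.7932·2.2750/0.2188 = 8.24932

Final: 8.24932


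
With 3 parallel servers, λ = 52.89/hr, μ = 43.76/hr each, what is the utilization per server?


ρ = λ/(cμ) = 52.89/(3·43.76) = 52.89/131.28 = 0.4029

Final: 0.4029


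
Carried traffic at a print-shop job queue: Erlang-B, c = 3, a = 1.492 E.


B(3,1.492) = 0.133110 (Erlang-B)
Carried load = a(1 − B) = 1.492·(1 − 0.133110) = 1.492·0.866890 = 1.2934 E

Final: 1.2934 Erlangs


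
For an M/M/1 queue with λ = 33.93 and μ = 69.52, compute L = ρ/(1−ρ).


ρ = λ/μ = 33.93/69.52 = 0.4881
L = ρ/(1−ρ) = 0.4881/(1 − 0.4881) = 0.4881/0.5119 = 0.9534

Final: 0.9534


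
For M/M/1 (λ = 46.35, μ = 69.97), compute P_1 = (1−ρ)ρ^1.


ρ = 46.35/69.97 = 0.6624
P_n = (1−ρ)·ρ^n = (1 − 0.6624)·0.6624^1 = 0.3376·0.662427 = 0.223618

Final: 0.223618


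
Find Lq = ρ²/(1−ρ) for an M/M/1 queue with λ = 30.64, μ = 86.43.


ρ = 30.64/86.43 = 0.3545
Lq = ρ²/(1−ρ) = 0.1257/0.6455 = 0.1947

Final: 0.1947


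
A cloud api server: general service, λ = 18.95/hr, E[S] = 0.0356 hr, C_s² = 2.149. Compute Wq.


ρ = λ·E[S] = 18.95·0.0356 = 0.6746
E[S²] = E[S]²(1+C_s²) = 0.0356²·(1+2.149) = 0.003991
Wq = λ·E[S²]/(2(1−ρ)) = 18.95·0.003991/(2·0.3254) = 0.11621 hr

Final: 0.11621 hr


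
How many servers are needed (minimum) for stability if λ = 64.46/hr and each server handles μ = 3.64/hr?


Stability requires cμ > λ ⇔ c > λ/μ.
λ/μ = 64.46/3.64 = 17.7088
Minimum integer c = ⌊17.7088⌋ + 1 = 18
Check: 18·3.64 = 65.52 > 64.46, while 17·3.64 = 61.88 ≤ 64.46

Final: 18 servers


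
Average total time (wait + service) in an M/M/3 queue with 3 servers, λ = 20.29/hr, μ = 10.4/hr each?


a = 1.9510; ρ = 0.6503; P₀ = 0.119141
Lq = P₀·a^c·ρ/(c!(1−ρ)²) = 0.78423
Wq = Lq/λ = 0.78423/20.29 = 0.03865 hr
W = Wq + 1/μ = 0.03865 + 0.09615 = 0.13480 hr

Final: 0.13480 hr


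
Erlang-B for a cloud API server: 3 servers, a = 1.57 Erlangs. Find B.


B(c,a) = (a^c/c!) / Σ_{k=0}^{c} a^k/k!
a^3/3! = 0.644982
Σ terms (k=0..3): 1.00000 + 1.57000 + 1.23245 + 0.64498 = 4.447432
B = 0.644982/4.447432 = 0.145023

Final: 0.145023


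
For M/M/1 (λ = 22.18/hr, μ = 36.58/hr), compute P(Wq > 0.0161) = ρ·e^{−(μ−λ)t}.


ρ = 22.18/36.58 = 0.6063
P(Wq > t) = ρ·e^{−(μ−λ)t} = 0.6063·e^{−0.2318}
= 0.6063·0.793073 = 0.480874

Final: 0.480874


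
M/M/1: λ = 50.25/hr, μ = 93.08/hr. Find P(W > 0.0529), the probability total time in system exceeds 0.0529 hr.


W ~ Exponential(μ−λ) for M/M/1.
μ − λ = 93.08 − 50.25 = 42.8300
P(W > t) = e^{−(μ−λ)t} = e^{−2.2657} = 0.103757

Final: 0.103757


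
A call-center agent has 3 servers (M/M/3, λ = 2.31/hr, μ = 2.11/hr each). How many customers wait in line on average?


a = λ/μ = 1.0948; ρ = a/3 = 0.3649
P₀ = 0.329118
Lq = P₀·a^c·ρ / (c!·(1−ρ)²) = 0.329118·1.31217·0.3649/(6·0.40332)
= 0.06513

Final: 0.06513


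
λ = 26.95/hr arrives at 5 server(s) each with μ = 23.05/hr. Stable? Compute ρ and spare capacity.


Total capacity cμ = 5·23.05 = 115.25/hr
ρ = λ/(cμ) = 26.95/115.25 = 0.2338
Stable ⇔ ρ < 1: YES
Spare capacity = cμ − λ = 115.25 − 26.95 = 88.30/hr

Final: ρ = 0.2338; stable; margin = 88.30/hr


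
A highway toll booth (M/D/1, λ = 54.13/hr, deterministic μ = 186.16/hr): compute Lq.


ρ = 54.13/186.16 = 0.2908
M/D/1: Lq = ρ²/(2(1−ρ)) = 0.08455/(2·0.7092) = 0.05961

Final: 0.05961


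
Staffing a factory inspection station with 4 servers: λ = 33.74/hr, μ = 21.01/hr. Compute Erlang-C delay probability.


a = λ/μ = 1.6059; ρ = a/4 = 0.4015
P₀ = 0.198074 (from M/M/c formula)
C(c,a) = [a^c/(c!(1−ρ))]·P₀ = [6.65083/(24·0.5985)]·0.198074
= 0.46300·0.198074 = 0.091709

Final: 0.091709


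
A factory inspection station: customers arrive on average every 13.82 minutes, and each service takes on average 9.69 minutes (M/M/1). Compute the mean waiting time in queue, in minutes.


λ = 60/13.82 = 4.3415 /hr
μ = 60/9.69 = 6.1920 /hr
ρ = λ/μ = 4.3415/6.1920 = 0.7012
Wq = ρ/(μ−λ) = 0.7012/(6.1920−4.3415) = 0.37892 hr
In minutes: 0.37892·60 = 22.735 min

Final: 22.735 min


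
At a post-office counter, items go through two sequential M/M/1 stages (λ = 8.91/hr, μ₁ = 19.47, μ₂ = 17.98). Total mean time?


Each node sees arrival rate λ = 8.91/hr (tandem ⇒ throughput preserved).
W₁ = 1/(μ₁−λ) = 1/(19.47−8.91) = 0.09470 hr
W₂ = 1/(μ₂−λ) = 1/(17.98−8.91) = 0.11025 hr
W_total = W₁ + W₂ = 0.09470 + 0.11025 = 0.20495 hr

Final: 0.20495 hr


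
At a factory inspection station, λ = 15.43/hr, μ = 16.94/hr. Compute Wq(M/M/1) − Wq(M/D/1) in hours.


ρ = 15.43/16.94 = 0.9109
Wq(M/M/1) = ρ/(μ−λ) = 0.9109/1.51 = 0.60322 hr
Wq(M/D/1) = ρ/(2(μ−λ)) = 0.30161 hr
Savings = 0.60322 − 0.30161 = 0.30161 hr

Final: 0.30161 hr


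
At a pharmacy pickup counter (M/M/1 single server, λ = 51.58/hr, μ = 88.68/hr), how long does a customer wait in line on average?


ρ = 51.58/88.68 = 0.5816
Wq = ρ/(μ−λ) = 0.5816/(88.68 − 51.58) = 0.5816/37.10 = 0.01568 hr

Final: 0.01568 hr


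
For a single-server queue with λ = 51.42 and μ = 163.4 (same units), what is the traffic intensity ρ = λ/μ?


ρ = λ/μ = 51.42/163.4 = 0.3147

Final: 0.3147


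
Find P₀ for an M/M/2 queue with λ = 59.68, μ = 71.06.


a = λ/μ = 59.68/71.06 = 0.8399; ρ = a/c = 0.4199
Σ_{k=0}^{1} a^k/k! (terms k=0..1) = 1.00000 + 0.83985 = 1.83985
Tail: a^2/(2!(1−ρ)) = 0.70535/(2·0.5801) = 0.60799
P₀ = 1/(1.83985 + 0.60799) = 1/2.44784 = 0.408523

Final: 0.408523


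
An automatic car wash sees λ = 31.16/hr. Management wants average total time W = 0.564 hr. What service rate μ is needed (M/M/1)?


W = 1/(μ−λ) ⇒ μ − λ = 1/W = 1/0.564 = 1.7730
μ = λ + 1/W = 31.16 + 1.7730 = 32.9330 per hr

Final: 32.9330 /hr


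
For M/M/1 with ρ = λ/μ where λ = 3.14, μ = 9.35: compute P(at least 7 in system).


ρ = 3.14/9.35 = 0.3358
P(N ≥ n) = ρ^n = 0.3358^7 = 0.0004818

Final: 0.0004818


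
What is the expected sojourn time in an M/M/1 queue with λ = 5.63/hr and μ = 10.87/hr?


W = 1/(μ−λ) = 1/(10.87 − 5.63) = 1/5.24 = 0.1908 hr

Final: 0.1908 hr


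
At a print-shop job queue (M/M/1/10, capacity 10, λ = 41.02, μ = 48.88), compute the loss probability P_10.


ρ = λ/μ = 41.02/48.88 = 0.8392
P_K = (1−ρ)ρ^K/(1−ρ^(K+1)) = (0.1608·0.173239)/(1 − 0.145381)
= 0.027857/0.854619 = 0.032596

Final: 0.032596


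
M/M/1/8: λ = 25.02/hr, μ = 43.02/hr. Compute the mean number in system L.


ρ = 25.02/43.02 = 0.5816
L = ρ[1 − (K+1)ρ^K + Kρ^(K+1)] / [(1−ρ)(1−ρ^(K+1))]
Numerator: 0.5816·(1 − 9·0.013090 + 8·0.007613) = 0.548494
Denominator: (0.4184)·(0.992387) = 0.415225
L = 0.548494/0.415225 = 1.3210

Final: 1.3210


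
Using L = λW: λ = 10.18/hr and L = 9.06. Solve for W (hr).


W = L/λ = 9.06/10.18 = 0.8900 hr

Final: 0.8900 hr


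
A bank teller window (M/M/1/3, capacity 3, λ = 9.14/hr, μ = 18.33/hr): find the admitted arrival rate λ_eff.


ρ = 0.4986; P_K = (1−ρ)ρ^3/(1−ρ^4) = 0.066255
λ_eff = λ(1 − P_K) = 9.14·(1 − 0.066255) = 9.14·0.933745 = 8.5344 /hr

Final: 8.5344 /hr


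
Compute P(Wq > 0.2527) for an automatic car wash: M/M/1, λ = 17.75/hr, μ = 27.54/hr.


ρ = 17.75/27.54 = 0.6445
P(Wq > t) = ρ·e^{−(μ−λ)t} = 0.6445·e^{−2.4739}
= 0.6445·0.084253 = 0.054302

Final: 0.054302


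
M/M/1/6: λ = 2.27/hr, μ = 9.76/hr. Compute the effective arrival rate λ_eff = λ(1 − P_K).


ρ = 0.2326; P_K = (1−ρ)ρ^6/(1−ρ^7) = 0.0001215
λ_eff = λ(1 − P_K) = 2.27·(1 − 0.0001215) = 2.27·0.999879 = 2.2697 /hr

Final: 2.2697 /hr


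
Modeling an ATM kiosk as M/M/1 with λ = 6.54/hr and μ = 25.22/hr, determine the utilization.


ρ = λ/μ = 6.54/25.22 = 0.2593

Final: 0.2593


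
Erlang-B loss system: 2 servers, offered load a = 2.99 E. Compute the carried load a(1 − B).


B(2,2.99) = 0.528372 (Erlang-B)
Carried load = a(1 − B) = 2.99·(1 − 0.528372) = 2.99·0.471628 = 1.4102 E

Final: 1.4102 Erlangs


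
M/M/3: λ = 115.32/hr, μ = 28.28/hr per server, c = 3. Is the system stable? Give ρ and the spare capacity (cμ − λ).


Total capacity cμ = 3·28.28 = 84.84/hr
ρ = λ/(cμ) = 115.32/84.84 = 1.3593
Stable ⇔ ρ < 1: NO
Spare capacity = cμ − λ = 84.84 − 115.32 = -30.48/hr

Final: ρ = 1.3593; unstable; margin = -30.48/hr


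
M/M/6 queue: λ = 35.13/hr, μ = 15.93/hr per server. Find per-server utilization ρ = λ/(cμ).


ρ = λ/(cμ) = 35.13/(6·15.93) = 35.13/95.58 = 0.3675

Final: 0.3675


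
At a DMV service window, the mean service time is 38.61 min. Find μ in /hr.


μ = 1/(service time) in consistent units.
1 hour = 60 min, so μ = 60/38.61 = 1.5540 per hour

Final: 1.5540 /hr


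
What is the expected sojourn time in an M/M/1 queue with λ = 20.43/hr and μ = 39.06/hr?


W = 1/(μ−λ) = 1/(39.06 − 20.43) = 1/18.63 = 0.05368 hr

Final: 0.05368 hr


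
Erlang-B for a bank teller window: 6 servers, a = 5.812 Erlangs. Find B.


B(c,a) = (a^c/c!) / Σ_{k=0}^{c} a^k/k!
a^6/6! = 53.532945
Σ terms (k=0..6): 1.00000 + 5.81200 + 16.88967 + 32.72092 + 47.54350 + 55.26457 + 53.53295 = 212.763613
B = 53.532945/212.763613 = 0.251608

Final: 0.251608


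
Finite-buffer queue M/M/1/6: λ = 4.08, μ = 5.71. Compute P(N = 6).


ρ = λ/μ = 4.08/5.71 = 0.7145
P_K = (1−ρ)ρ^K/(1−ρ^(K+1)) = (0.2855·0.133090)/(1 − 0.095097)
= 0.037992/0.904903 = 0.041985

Final: 0.041985


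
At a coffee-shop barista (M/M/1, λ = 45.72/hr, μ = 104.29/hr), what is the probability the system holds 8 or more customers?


ρ = 45.72/104.29 = 0.4384
P(N ≥ n) = ρ^n = 0.4384^8 = 0.001364

Final: 0.001364


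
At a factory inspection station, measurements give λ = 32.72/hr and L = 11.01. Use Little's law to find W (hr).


W = L/λ = 11.01/32.72 = 0.3365 hr

Final: 0.3365 hr


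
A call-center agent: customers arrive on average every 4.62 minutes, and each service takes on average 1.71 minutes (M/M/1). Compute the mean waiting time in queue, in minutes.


λ = 60/4.62 = 12.9870 /hr
μ = 60/1.71 = 35.0877 /hr
ρ = λ/μ = 12.9870/35.0877 = 0.3701
Wq = ρ/(μ−λ) = 0.3701/(35.0877−12.9870) = 0.01675 hr
In minutes: 0.01675·60 = 1.005 min

Final: 1.005 min


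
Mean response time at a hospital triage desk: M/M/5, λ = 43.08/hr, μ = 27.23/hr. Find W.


a = 1.5821; ρ = 0.3164; P₀ = 0.205111
Lq = P₀·a^c·ρ/(c!(1−ρ)²) = 0.01147
Wq = Lq/λ = 0.01147/43.08 = 0.0002663 hr
W = Wq + 1/μ = 0.0002663 + 0.03672 = 0.03699 hr

Final: 0.03699 hr


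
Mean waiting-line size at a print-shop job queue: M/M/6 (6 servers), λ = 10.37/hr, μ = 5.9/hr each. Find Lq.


a = λ/μ = 1.7576; ρ = a/6 = 0.2929
P₀ = 0.172338
Lq = P₀·a^c·ρ / (c!·(1−ρ)²) = 0.172338·29.48224·0.2929/(720·0.49994)
= 0.004135

Final: 0.004135


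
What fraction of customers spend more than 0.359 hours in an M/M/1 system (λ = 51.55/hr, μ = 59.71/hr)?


W ~ Exponential(μ−λ) for M/M/1.
μ − λ = 59.71 − 51.55 = 8.1600
P(W > t) = e^{−(μ−λ)t} = e^{−2.9294} = 0.053427

Final: 0.053427


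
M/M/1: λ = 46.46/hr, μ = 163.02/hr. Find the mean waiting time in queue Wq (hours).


ρ = 46.46/163.02 = 0.2850
Wq = ρ/(μ−λ) = 0.2850/(163.02 − 46.46) = 0.2850/116.56 = 0.002445 hr

Final: 0.002445 hr


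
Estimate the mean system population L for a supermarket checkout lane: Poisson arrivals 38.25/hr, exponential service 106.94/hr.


ρ = λ/μ = 38.25/106.94 = 0.3577
L = ρ/(1−ρ) = 0.3577/(1 − 0.3577) = 0.3577/0.6423 = 0.5568

Final: 0.5568


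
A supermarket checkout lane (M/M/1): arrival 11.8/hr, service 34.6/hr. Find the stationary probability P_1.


ρ = 11.8/34.6 = 0.3410
P_n = (1−ρ)·ρ^n = (1 − 0.3410)·0.3410^1 = 0.6590·0.341040 = 0.224732

Final: 0.224732


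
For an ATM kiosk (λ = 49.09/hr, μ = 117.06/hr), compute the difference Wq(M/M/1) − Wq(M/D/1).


ρ = 49.09/117.06 = 0.4194
Wq(M/M/1) = ρ/(μ−λ) = 0.4194/67.97 = 0.006170 hr
Wq(M/D/1) = ρ/(2(μ−λ)) = 0.003085 hr
Savings = 0.006170 − 0.003085 = 0.003085 hr

Final: 0.003085 hr


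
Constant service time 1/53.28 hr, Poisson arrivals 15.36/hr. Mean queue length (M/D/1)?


ρ = 15.36/53.28 = 0.2883
M/D/1: Lq = ρ²/(2(1−ρ)) = 0.08311/(2·0.7117) = 0.05839

Final: 0.05839


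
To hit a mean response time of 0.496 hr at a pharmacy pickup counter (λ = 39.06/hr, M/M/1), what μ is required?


W = 1/(μ−λ) ⇒ μ − λ = 1/W = 1/0.496 = 2.0161
μ = λ + 1/W = 39.06 + 2.0161 = 41.0761 per hr

Final: 41.0761 /hr


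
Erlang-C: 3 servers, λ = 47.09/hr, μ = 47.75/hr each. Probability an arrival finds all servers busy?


a = λ/μ = 0.9862; ρ = a/3 = 0.3287
P₀ = 0.368924 (from M/M/c formula)
C(c,a) = [a^c/(c!(1−ρ))]·P₀ = [0.95910/(6·0.6713)]·0.368924
= 0.23813·0.368924 = 0.087852

Final: 0.087852


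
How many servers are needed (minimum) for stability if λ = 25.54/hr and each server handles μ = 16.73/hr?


Stability requires cμ > λ ⇔ c > λ/μ.
λ/μ = 25.54/16.73 = 1.5266
Minimum integer c = ⌊1.5266⌋ + 1 = 2
Check: 2·16.73 = 33.46 > 25.54, while 1·16.73 = 16.73 ≤ 25.54

Final: 2 servers


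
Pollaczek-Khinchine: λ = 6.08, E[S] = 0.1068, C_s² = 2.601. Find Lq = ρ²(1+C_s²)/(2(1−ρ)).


ρ = λ·E[S] = 6.08·0.1068 = 0.6493
Lq = ρ²(1+C_s²)/(2(1−ρ)) = 0.4216·(1+2.601)/(2·0.3507)
= 0.4216·3.6010/0.7013 = 2.16502

Final: 2.16502


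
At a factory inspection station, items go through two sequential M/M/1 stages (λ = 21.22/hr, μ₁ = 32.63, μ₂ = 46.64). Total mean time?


Each node sees arrival rate λ = 21.22/hr (tandem ⇒ throughput preserved).
W₁ = 1/(μ₁−λ) = 1/(32.63−21.22) = 0.08764 hr
W₂ = 1/(μ₂−λ) = 1/(46.64−21.22) = 0.03934 hr
W_total = W₁ + W₂ = 0.08764 + 0.03934 = 0.12698 hr

Final: 0.12698 hr


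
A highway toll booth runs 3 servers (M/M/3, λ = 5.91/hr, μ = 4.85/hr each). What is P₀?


a = λ/μ = 5.91/4.85 = 1.2186; ρ = a/c = 0.4062
Σ_{k=0}^{2} a^k/k! (terms k=0..2) = 1.00000 + 1.21856 + 0.74244 = 2.96100
Tail: a^3/(3!(1−ρ)) = 1.80941/(6·0.5938) = 0.50785
P₀ = 1/(2.96100 + 0.50785) = 1/3.46885 = 0.288280

Final: 0.288280


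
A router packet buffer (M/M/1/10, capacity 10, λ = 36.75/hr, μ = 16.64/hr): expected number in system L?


ρ = 36.75/16.64 = 2.2085
L = ρ[1 − (K+1)ρ^K + Kρ^(K+1)] / [(1−ρ)(1−ρ^(K+1))]
Numerator: 2.2085·(1 − 11·2760.833491 + 10·6097.393678) = 67593.869460
Denominator: (-1.2085)·(-6096.393678) = 7367.696927
L = 67593.869460/7367.696927 = 9.1744

Final: 9.1744


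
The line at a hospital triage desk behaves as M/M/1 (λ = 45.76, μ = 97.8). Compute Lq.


ρ = 45.76/97.8 = 0.4679
Lq = ρ²/(1−ρ) = 0.2189/0.5321 = 0.4114

Final: 0.4114


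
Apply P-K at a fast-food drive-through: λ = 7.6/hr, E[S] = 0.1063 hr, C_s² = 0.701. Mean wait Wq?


ρ = λ·E[S] = 7.6·0.1063 = 0.8079
E[S²] = E[S]²(1+C_s²) = 0.1063²·(1+0.701) = 0.019221
Wq = λ·E[S²]/(2(1−ρ)) = 7.6·0.019221/(2·0.1921) = 0.38017 hr

Final: 0.38017 hr


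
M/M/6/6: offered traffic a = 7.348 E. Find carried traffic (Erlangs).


B(6,7.348) = 0.352570 (Erlang-B)
Carried load = a(1 − B) = 7.348·(1 − 0.352570) = 7.348·0.647430 = 4.7573 E

Final: 4.7573 Erlangs


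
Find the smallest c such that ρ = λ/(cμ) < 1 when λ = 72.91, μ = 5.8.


Stability requires cμ > λ ⇔ c > λ/μ.
λ/μ = 72.91/5.8 = 12.5707
Minimum integer c = ⌊12.5707⌋ + 1 = 13
Check: 13·5.8 = 75.40 > 72.91, while 12·5.8 = 69.60 ≤ 72.91

Final: 13 servers


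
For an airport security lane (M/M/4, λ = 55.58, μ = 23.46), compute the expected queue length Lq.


a = λ/μ = 2.3691; ρ = a/4 = 0.5923
P₀ = 0.086123
Lq = P₀·a^c·ρ / (c!·(1−ρ)²) = 0.086123·31.50374·0.5923/(24·0.16623)
= 0.40280

Final: 0.40280


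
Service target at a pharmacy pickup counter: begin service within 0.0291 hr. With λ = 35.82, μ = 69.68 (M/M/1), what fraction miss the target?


ρ = 35.82/69.68 = 0.5141
P(Wq > t) = ρ·e^{−(μ−λ)t} = 0.5141·e^{−0.9853}
= 0.5141·0.373318 = 0.191909

Final: 0.191909


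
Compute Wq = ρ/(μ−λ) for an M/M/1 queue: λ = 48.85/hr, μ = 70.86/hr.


ρ = 48.85/70.86 = 0.6894
Wq = ρ/(μ−λ) = 0.6894/(70.86 − 48.85) = 0.6894/22.01 = 0.03132 hr

Final: 0.03132 hr


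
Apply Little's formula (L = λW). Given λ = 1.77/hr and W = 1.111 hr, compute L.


L = λW = 1.77·1.111 = 1.9665

Final: 1.9665


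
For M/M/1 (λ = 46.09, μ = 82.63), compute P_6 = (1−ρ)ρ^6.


ρ = 46.09/82.63 = 0.5578
P_n = (1−ρ)·ρ^n = (1 − 0.5578)·0.5578^6 = 0.4422·0.030117 = 0.013318

Final: 0.013318


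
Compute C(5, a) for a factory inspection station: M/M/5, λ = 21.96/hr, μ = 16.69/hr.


a = λ/μ = 1.3158; ρ = a/5 = 0.2632
P₀ = 0.268061 (from M/M/c formula)
C(c,a) = [a^c/(c!(1−ρ))]·P₀ = [3.94348/(120·0.7368)]·0.268061
= 0.04460·0.268061 = 0.011955

Final: 0.011955


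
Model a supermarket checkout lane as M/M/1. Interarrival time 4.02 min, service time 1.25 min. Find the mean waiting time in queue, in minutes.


λ = 60/4.02 = 14.9254 /hr
μ = 60/1.25 = 48.0000 /hr
ρ = λ/μ = 14.9254/48.0000 = 0.3109
Wq = ρ/(μ−λ) = 0.3109/(48.0000−14.9254) = 0.009401 hr
In minutes: 0.009401·60 = 0.5641 min

Final: 0.5641 min


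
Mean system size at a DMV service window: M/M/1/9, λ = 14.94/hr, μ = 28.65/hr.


ρ = 14.94/28.65 = 0.5215
L = ρ[1 − (K+1)ρ^K + Kρ^(K+1)] / [(1−ρ)(1−ρ^(K+1))]
Numerator: 0.5215·(1 − 10·0.002851 + 9·0.001487) = 0.513576
Denominator: (0.4785)·(0.998513) = 0.477823
L = 0.513576/0.477823 = 1.0748

Final: 1.0748


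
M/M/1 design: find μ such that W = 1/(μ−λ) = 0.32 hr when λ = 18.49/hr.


W = 1/(μ−λ) ⇒ μ − λ = 1/W = 1/0.32 = 3.1250
μ = λ + 1/W = 18.49 + 3.1250 = 21.6150 per hr

Final: 21.6150 /hr


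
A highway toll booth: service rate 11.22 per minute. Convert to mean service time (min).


Mean service time = 1/μ = 1/11.22 minute = 0.08913 minute
In minutes: 0.08913 × 1 = 0.08913 min

Final: 0.08913 min


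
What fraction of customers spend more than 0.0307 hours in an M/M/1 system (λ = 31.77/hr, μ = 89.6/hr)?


W ~ Exponential(μ−λ) for M/M/1.
μ − λ = 89.6 − 31.77 = 57.8300
P(W > t) = e^{−(μ−λ)t} = e^{−1.7754} = 0.169419

Final: 0.169419


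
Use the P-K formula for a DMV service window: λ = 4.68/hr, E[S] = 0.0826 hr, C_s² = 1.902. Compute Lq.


ρ = λ·E[S] = 4.68·0.0826 = 0.3866
Lq = ρ²(1+C_s²)/(2(1−ρ)) = 0.1494·(1+1.902)/(2·0.6134)
= 0.1494·2.9020/1.2269 = 0.35347

Final: 0.35347


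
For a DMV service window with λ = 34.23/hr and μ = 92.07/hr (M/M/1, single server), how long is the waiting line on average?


ρ = 34.23/92.07 = 0.3718
Lq = ρ²/(1−ρ) = 0.1382/0.6282 = 0.2200

Final: 0.2200


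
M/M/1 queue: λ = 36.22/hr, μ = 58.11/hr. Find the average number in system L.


ρ = λ/μ = 36.22/58.11 = 0.6233
L = ρ/(1−ρ) = 0.6233/(1 − 0.6233) = 0.6233/0.3767 = 1.6546

Final: 1.6546


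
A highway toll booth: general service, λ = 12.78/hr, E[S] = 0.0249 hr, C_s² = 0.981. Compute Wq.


ρ = λ·E[S] = 12.78·0.0249 = 0.3182
E[S²] = E[S]²(1+C_s²) = 0.0249²·(1+0.981) = 0.001228
Wq = λ·E[S²]/(2(1−ρ)) = 12.78·0.001228/(2·0.6818) = 0.01151 hr

Final: 0.01151 hr


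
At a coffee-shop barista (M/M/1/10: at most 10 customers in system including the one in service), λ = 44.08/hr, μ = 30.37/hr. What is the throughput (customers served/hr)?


ρ = 1.4514; P_K = (1−ρ)ρ^10/(1−ρ^11) = 0.316277
λ_eff = λ(1 − P_K) = 44.08·(1 − 0.316277) = 44.08·0.683723 = 30.1385 /hr

Final: 30.1385 /hr


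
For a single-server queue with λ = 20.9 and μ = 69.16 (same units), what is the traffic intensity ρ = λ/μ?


ρ = λ/μ = 20.9/69.16 = 0.3022

Final: 0.3022


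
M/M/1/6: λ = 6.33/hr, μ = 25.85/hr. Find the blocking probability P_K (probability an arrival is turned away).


ρ = λ/μ = 6.33/25.85 = 0.2449
P_K = (1−ρ)ρ^K/(1−ρ^(K+1)) = (0.7551·0.0002156)/(1 − 0.00005280)
= 0.0001628/0.999947 = 0.0001628

Final: 0.0001628


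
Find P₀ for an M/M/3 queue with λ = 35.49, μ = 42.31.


a = λ/μ = 35.49/42.31 = 0.8388; ρ = a/c = 0.2796
Σ_{k=0}^{2} a^k/k! (terms k=0..2) = 1.00000 + 0.83881 + 0.35180 = 2.19061
Tail: a^3/(3!(1−ρ)) = 0.59019/(6·0.7204) = 0.13654
P₀ = 1/(2.19061 + 0.13654) = 1/2.32715 = 0.429710

Final: 0.429710


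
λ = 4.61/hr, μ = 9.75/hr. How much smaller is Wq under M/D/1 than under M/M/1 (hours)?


ρ = 4.61/9.75 = 0.4728
Wq(M/M/1) = ρ/(μ−λ) = 0.4728/5.14 = 0.09199 hr
Wq(M/D/1) = ρ/(2(μ−λ)) = 0.04599 hr
Savings = 0.09199 − 0.04599 = 0.04599 hr

Final: 0.04599 hr


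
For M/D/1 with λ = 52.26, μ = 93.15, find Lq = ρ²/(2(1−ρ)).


ρ = 52.26/93.15 = 0.5610
M/D/1: Lq = ρ²/(2(1−ρ)) = 0.3148/(2·0.4390) = 0.35852

Final: 0.35852


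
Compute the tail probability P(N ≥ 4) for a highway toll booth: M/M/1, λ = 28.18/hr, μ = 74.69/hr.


ρ = 28.18/74.69 = 0.3773
P(N ≥ n) = ρ^n = 0.3773^4 = 0.020263

Final: 0.020263


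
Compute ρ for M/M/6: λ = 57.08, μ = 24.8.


ρ = λ/(cμ) = 57.08/(6·24.8) = 57.08/148.80 = 0.3836

Final: 0.3836


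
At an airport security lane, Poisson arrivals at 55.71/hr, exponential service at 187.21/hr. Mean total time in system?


W = 1/(μ−λ) = 1/(187.21 − 55.71) = 1/131.50 = 0.007605 hr

Final: 0.007605 hr


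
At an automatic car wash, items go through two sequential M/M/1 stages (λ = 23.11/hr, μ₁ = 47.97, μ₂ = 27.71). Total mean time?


Each node sees arrival rate λ = 23.11/hr (tandem ⇒ throughput preserved).
W₁ = 1/(μ₁−λ) = 1/(47.97−23.11) = 0.04023 hr
W₂ = 1/(μ₂−λ) = 1/(27.71−23.11) = 0.21739 hr
W_total = W₁ + W₂ = 0.04023 + 0.21739 = 0.25762 hr

Final: 0.25762 hr


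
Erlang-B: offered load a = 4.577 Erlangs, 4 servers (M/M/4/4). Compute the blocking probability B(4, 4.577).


B(c,a) = (a^c/c!) / Σ_{k=0}^{c} a^k/k!
a^4/4! = 18.285734
Σ terms (k=0..4): 1.00000 + 4.57700 + 10.47446 + 15.98054 + 18.28573 = 50.317740
B = 18.285734/50.317740 = 0.363405

Final: 0.363405


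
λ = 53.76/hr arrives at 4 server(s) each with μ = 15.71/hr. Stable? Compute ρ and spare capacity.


Total capacity cμ = 4·15.71 = 62.84/hr
ρ = λ/(cμ) = 53.76/62.84 = 0.8555
Stable ⇔ ρ < 1: YES
Spare capacity = cμ − λ = 62.84 − 53.76 = 9.08/hr

Final: ρ = 0.8555; stable; margin = 9.08/hr


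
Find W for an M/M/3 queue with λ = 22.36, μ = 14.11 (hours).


a = 1.5847; ρ = 0.5282; P₀ = 0.190614
Lq = P₀·a^c·ρ/(c!(1−ρ)²) = 0.30006
Wq = Lq/λ = 0.30006/22.36 = 0.01342 hr
W = Wq + 1/μ = 0.01342 + 0.07087 = 0.08429 hr

Final: 0.08429 hr


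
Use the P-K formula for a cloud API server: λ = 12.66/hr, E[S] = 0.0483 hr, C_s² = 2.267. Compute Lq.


ρ = λ·E[S] = 12.66·0.0483 = 0.6115
Lq = ρ²(1+C_s²)/(2(1−ρ)) = 0.3739·(1+2.267)/(2·0.3885)
= 0.3739·3.2670/0.7770 = 1.57205

Final: 1.57205


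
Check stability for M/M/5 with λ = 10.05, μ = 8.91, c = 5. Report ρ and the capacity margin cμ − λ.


Total capacity cμ = 5·8.91 = 44.55/hr
ρ = λ/(cμ) = 10.05/44.55 = 0.2256
Stable ⇔ ρ < 1: YES
Spare capacity = cμ − λ = 44.55 − 10.05 = 34.50/hr

Final: ρ = 0.2256; stable; margin = 34.50/hr


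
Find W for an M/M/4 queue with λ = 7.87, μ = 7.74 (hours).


a = 1.0168; ρ = 0.2542; P₀ = 0.361186
Lq = P₀·a^c·ρ/(c!(1−ρ)²) = 0.007352
Wq = Lq/λ = 0.007352/7.87 = 0.0009341 hr
W = Wq + 1/μ = 0.0009341 + 0.12920 = 0.13013 hr

Final: 0.13013 hr


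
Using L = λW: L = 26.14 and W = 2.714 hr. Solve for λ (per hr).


λ = L/W = 26.14/2.714 = 9.6315 /hr

Final: 9.6315 /hr


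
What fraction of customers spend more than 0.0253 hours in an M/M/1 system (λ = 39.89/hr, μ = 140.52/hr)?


W ~ Exponential(μ−λ) for M/M/1.
μ − λ = 140.52 − 39.89 = 100.6300
P(W > t) = e^{−(μ−λ)t} = e^{−2.5459} = 0.078399

Final: 0.078399


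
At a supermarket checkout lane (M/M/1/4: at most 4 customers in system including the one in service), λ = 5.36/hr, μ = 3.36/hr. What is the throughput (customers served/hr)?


ρ = 1.5952; P_K = (1−ρ)ρ^4/(1−ρ^5) = 0.413125
λ_eff = λ(1 − P_K) = 5.36·(1 − 0.413125) = 5.36·0.586875 = 3.1457 /hr

Final: 3.1457 /hr


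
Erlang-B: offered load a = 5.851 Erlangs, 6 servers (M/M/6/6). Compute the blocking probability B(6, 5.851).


B(c,a) = (a^c/c!) / Σ_{k=0}^{c} a^k/k!
a^6/6! = 55.724745
Σ terms (k=0..6): 1.00000 + 5.85100 + 17.11710 + 33.38405 + 48.83252 + 57.14382 + 55.72475 = 219.053236
B = 55.724745/219.053236 = 0.254389

Final: 0.254389


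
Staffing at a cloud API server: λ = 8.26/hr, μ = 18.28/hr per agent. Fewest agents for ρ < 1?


Stability requires cμ > λ ⇔ c > λ/μ.
λ/μ = 8.26/18.28 = 0.4519
Minimum integer c = ⌊0.4519⌋ + 1 = 1
Check: 1·18.28 = 18.28 > 8.26, while 0·18.28 = 0.00 ≤ 8.26

Final: 1 servers


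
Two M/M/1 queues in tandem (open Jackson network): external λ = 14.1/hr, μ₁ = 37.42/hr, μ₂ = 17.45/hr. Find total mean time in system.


Each node sees arrival rate λ = 14.1/hr (tandem ⇒ throughput preserved).
W₁ = 1/(μ₁−λ) = 1/(37.42−14.1) = 0.04288 hr
W₂ = 1/(μ₂−λ) = 1/(17.45−14.1) = 0.29851 hr
W_total = W₁ + W₂ = 0.04288 + 0.29851 = 0.34139 hr

Final: 0.34139 hr
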